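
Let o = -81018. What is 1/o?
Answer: -1/81018 ≈ -1.2343e-5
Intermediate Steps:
1/o = 1/(-81018) = -1/81018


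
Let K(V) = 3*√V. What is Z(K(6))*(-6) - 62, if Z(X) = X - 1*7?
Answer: -20 - 18*√6 ≈ -64.091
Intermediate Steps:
Z(X) = -7 + X (Z(X) = X - 7 = -7 + X)
Z(K(6))*(-6) - 62 = (-7 + 3*√6)*(-6) - 62 = (42 - 18*√6) - 62 = -20 - 18*√6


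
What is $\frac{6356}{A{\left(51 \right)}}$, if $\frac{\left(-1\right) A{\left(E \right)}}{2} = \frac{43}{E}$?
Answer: $- \frac{162078}{43} \approx -3769.3$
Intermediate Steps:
$A{\left(E \right)} = - \frac{86}{E}$ ($A{\left(E \right)} = - 2 \frac{43}{E} = - \frac{86}{E}$)
$\frac{6356}{A{\left(51 \right)}} = \frac{6356}{\left(-86\right) \frac{1}{51}} = \frac{6356}{- \frac{86}{51}} = 6356 \left(- \frac{51}{86}\right) = - \frac{162078}{43}$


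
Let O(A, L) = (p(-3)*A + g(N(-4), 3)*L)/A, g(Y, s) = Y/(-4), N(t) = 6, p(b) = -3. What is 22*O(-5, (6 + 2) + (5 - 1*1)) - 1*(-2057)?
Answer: 10351/5 ≈ 2070.2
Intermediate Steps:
g(Y, s) = -Y/4 (g(Y, s) = Y*(-¼) = -Y/4)
O(A, L) = (-3*A - 3*L/2)/A (O(A, L) = (-3*A + (-¼*6)*L)/A = (-3*A - 3*L/2)/A)
22*O(-5, (6 + 2) + (5 - 1*1)) - 1*(-2057) = 22*(-3 - 3/2*((6 + 2) + (5 - 1*1))/(-5)) - 1*(-2057) = 22*(-3 - 3/2*(8 + (5 - 1))*(-⅕)) + 2057 = 22*(-3 - 3/2*(8 + 4)*(-⅕)) + 2057 = 22*(-3 - 3/2*12*(-⅕)) + 2057 = 22*(-3 + 18/5) + 2057 = 22*(⅗) + 2057 = 66/5 + 2057 = 10351/5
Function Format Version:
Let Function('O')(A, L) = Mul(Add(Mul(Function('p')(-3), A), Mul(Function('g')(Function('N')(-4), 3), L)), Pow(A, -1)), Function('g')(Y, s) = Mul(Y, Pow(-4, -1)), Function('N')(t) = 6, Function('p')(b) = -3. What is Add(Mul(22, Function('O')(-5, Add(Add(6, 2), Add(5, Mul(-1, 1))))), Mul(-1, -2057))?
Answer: Rational(10351, 5) ≈ 2070.2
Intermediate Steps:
Function('g')(Y, s) = Mul(Rational(-1, 4), Y) (Function('g')(Y, s) = Mul(Y, Rational(-1, 4)) = Mul(Rational(-1, 4), Y))
Function('O')(A, L) = Mul(Pow(A, -1), Add(Mul(-3, A), Mul(Rational(-3, 2), L))) (Function('O')(A, L) = Mul(Add(Mul(-3, A), Mul(Mul(Rational(-1, 4), 6), L)), Pow(A, -1)) = Mul(Add(Mul(-3, A), Mul(Rational(-3, 2), L)), Pow(A, -1)) = Mul(Pow(A, -1), Add(Mul(-3, A), Mul(Rational(-3, 2), L))))
Add(Mul(22, Function('O')(-5, Add(Add(6, 2), Add(5, Mul(-1, 1))))), Mul(-1, -2057)) = Add(Mul(22, Add(-3, Mul(Rational(-3, 2), Add(Add(6, 2), Add(5, Mul(-1, 1))), Pow(-5, -1)))), Mul(-1, -2057)) = Add(Mul(22, Add(-3, Mul(Rational(-3, 2), Add(8, Add(5, -1)), Rational(-1, 5)))), 2057) = Add(Mul(22, Add(-3, Mul(Rational(-3, 2), Add(8, 4), Rational(-1, 5)))), 2057) = Add(Mul(22, Add(-3, Mul(Rational(-3, 2), 12, Rational(-1, 5)))), 2057) = Add(Mul(22, Add(-3, Rational(18, 5))), 2057) = Add(Mul(22, Rational(3, 5)), 2057) = Add(Rational(66, 5), 2057) = Rational(10351, 5)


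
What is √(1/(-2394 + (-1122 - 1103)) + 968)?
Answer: 3*√2294714581/4619 ≈ 31.113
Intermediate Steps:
√(1/(-2394 + (-1122 - 1103)) + 968) = √(1/(-2394 - 2225) + 968) = √(1/(-4619) + 968) = √(-1/4619 + 968) = √(4471191/4619) = 3*√2294714581/4619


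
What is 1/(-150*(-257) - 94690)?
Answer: -1/56140 ≈ -1.7813e-5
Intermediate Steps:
1/(-150*(-257) - 94690) = 1/(38550 - 94690) = 1/(-56140) = -1/56140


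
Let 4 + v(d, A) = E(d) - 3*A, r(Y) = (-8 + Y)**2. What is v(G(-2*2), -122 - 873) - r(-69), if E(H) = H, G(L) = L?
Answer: -2952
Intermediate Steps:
v(d, A) = -4 + d - 3*A (v(d, A) = -4 + (d - 3*A) = -4 + d - 3*A)
v(G(-2*2), -122 - 873) - r(-69) = (-4 - 2*2 - 3*(-122 - 873)) - (-8 - 69)**2 = (-4 - 4 - 3*(-995)) - 1*(-77)**2 = (-4 - 4 + 2985) - 1*5929 = 2977 - 5929 = -2952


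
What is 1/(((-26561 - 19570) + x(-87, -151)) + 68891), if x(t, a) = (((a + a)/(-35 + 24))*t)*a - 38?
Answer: 11/4217316 ≈ 2.6083e-6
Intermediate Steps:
x(t, a) = -38 - 2*t*a²/11 (x(t, a) = (((2*a)/(-11))*t)*a - 38 = (((2*a)*(-1/11))*t)*a - 38 = ((-2*a/11)*t)*a - 38 = (-2*a*t/11)*a - 38 = -2*t*a²/11 - 38 = -38 - 2*t*a²/11)
1/(((-26561 - 19570) + x(-87, -151)) + 68891) = 1/(((-26561 - 19570) + (-38 - 2/11*(-87)*(-151)²)) + 68891) = 1/((-46131 + (-38 - 2/11*(-87)*22801)) + 68891) = 1/((-46131 + (-38 + 3967374/11)) + 68891) = 1/((-46131 + 3966956/11) + 68891) = 1/(3459515/11 + 68891) = 1/(4217316/11) = 11/4217316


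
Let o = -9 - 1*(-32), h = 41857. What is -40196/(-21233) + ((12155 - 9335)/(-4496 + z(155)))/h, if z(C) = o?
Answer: 2508563643232/1325125774371 ≈ 1.8931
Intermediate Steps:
o = 23 (o = -9 + 32 = 23)
z(C) = 23
-40196/(-21233) + ((12155 - 9335)/(-4496 + z(155)))/h = -40196/(-21233) + ((12155 - 9335)/(-4496 + 23))/41857 = -40196*(-1/21233) + (2820/(-4473))*(1/41857) = 40196/21233 + (2820*(-1/4473))*(1/41857) = 40196/21233 - 940/1491*1/41857 = 40196/21233 - 940/62408787 = 2508563643232/1325125774371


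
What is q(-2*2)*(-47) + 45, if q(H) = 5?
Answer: -190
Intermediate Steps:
q(-2*2)*(-47) + 45 = 5*(-47) + 45 = -235 + 45 = -190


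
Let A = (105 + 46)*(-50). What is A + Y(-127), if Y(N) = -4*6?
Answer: -7574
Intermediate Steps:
Y(N) = -24
A = -7550 (A = 151*(-50) = -7550)
A + Y(-127) = -7550 - 24 = -7574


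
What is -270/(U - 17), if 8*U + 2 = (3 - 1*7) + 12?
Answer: 216/13 ≈ 16.615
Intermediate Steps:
U = ¾ (U = -¼ + ((3 - 1*7) + 12)/8 = -¼ + ((3 - 7) + 12)/8 = -¼ + (-4 + 12)/8 = -¼ + (⅛)*8 = -¼ + 1 = ¾ ≈ 0.75000)
-270/(U - 17) = -270/(¾ - 17) = -270/(-65/4) = -270*(-4/65) = 216/13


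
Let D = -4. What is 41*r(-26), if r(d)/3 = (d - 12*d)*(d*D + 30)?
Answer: 4713852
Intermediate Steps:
r(d) = -33*d*(30 - 4*d) (r(d) = 3*((d - 12*d)*(d*(-4) + 30)) = 3*((-11*d)*(-4*d + 30)) = 3*((-11*d)*(30 - 4*d)) = 3*(-11*d*(30 - 4*d)) = -33*d*(30 - 4*d))
41*r(-26) = 41*(66*(-26)*(-15 + 2*(-26))) = 41*(66*(-26)*(-15 - 52)) = 41*(66*(-26)*(-67)) = 41*114972 = 4713852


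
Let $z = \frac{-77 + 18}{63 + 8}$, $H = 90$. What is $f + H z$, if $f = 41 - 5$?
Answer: $- \frac{2754}{71} \approx -38.789$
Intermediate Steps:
$z = - \frac{59}{71} \approx -0.83099$
$f = 36$
$f + H z = 36 + 90 \left(- \frac{59}{71}\right) = 36 - \frac{5310}{71} = - \frac{2754}{71}$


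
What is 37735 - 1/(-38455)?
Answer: 1451099426/38455 ≈ 37735.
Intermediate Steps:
37735 - 1/(-38455) = 37735 - 1*(-1/38455) = 37735 + 1/38455 = 1451099426/38455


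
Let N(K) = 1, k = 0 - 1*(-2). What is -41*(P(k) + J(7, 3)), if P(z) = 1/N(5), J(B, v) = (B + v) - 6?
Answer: -205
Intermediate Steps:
k = 2 (k = 0 + 2 = 2)
J(B, v) = -6 + B + v
P(z) = 1 (P(z) = 1/1 = 1)
-41*(P(k) + J(7, 3)) = -41*(1 + (-6 + 7 + 3)) = -41*(1 + 4) = -41*5 = -205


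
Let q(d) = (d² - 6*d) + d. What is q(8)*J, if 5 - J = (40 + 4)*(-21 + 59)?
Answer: -40008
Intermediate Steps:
q(d) = d² - 5*d
J = -1667 (J = 5 - (40 + 4)*(-21 + 59) = 5 - 44*38 = 5 - 1*1672 = 5 - 1672 = -1667)
q(8)*J = (8*(-5 + 8))*(-1667) = (8*3)*(-1667) = 24*(-1667) = -40008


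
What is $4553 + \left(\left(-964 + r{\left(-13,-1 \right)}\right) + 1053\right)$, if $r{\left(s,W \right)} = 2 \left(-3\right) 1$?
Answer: $4636$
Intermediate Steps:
$r{\left(s,W \right)} = -6$ ($r{\left(s,W \right)} = \left(-6\right) 1 = -6$)
$4553 + \left(\left(-964 + r{\left(-13,-1 \right)}\right) + 1053\right) = 4553 + \left(\left(-964 - 6\right) + 1053\right) = 4553 + \left(-970 + 1053\right) = 4553 + 83 = 4636$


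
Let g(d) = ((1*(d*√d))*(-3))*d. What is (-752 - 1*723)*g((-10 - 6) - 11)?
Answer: 9677475*I*√3 ≈ 1.6762e+7*I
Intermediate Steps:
g(d) = -3*d^(5/2) (g(d) = ((1*d^(3/2))*(-3))*d = (d^(3/2)*(-3))*d = (-3*d^(3/2))*d = -3*d^(5/2))
(-752 - 1*723)*g((-10 - 6) - 11) = (-752 - 1*723)*(-3*((-10 - 6) - 11)^(5/2)) = (-752 - 723)*(-3*(-16 - 11)^(5/2)) = -(-4425)*(-27)^(5/2) = -(-4425)*2187*I*√3 = -(-9677475)*I*√3 = 9677475*I*√3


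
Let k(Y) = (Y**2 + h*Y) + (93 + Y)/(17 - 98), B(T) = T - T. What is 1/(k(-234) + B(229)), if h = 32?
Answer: 27/1276283 ≈ 2.1155e-5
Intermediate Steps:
B(T) = 0
k(Y) = -31/27 + Y**2 + 2591*Y/81 (k(Y) = (Y**2 + 32*Y) + (93 + Y)/(17 - 98) = (Y**2 + 32*Y) + (93 + Y)/(-81) = (Y**2 + 32*Y) + (93 + Y)*(-1/81) = (Y**2 + 32*Y) + (-31/27 - Y/81) = -31/27 + Y**2 + 2591*Y/81)
1/(k(-234) + B(229)) = 1/((-31/27 + (-234)**2 + (2591/81)*(-234)) + 0) = 1/((-31/27 + 54756 - 67366/9) + 0) = 1/(1276283/27 + 0) = 1/(1276283/27) = 27/1276283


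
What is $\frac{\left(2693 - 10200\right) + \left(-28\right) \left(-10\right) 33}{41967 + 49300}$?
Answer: $\frac{1733}{91267} \approx 0.018988$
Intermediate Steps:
$\frac{\left(2693 - 10200\right) + \left(-28\right) \left(-10\right) 33}{41967 + 49300} = \frac{\left(2693 - 10200\right) + 280 \cdot 33}{91267} = \left(-7507 + 9240\right) \frac{1}{91267} = 1733 \cdot \frac{1}{91267} = \frac{1733}{91267}$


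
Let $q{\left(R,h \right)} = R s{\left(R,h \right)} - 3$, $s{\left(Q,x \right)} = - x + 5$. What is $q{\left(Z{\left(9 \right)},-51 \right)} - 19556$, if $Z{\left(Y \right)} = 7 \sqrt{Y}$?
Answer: $-18383$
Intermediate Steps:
$s{\left(Q,x \right)} = 5 - x$
$q{\left(R,h \right)} = -3 + R \left(5 - h\right)$ ($q{\left(R,h \right)} = R \left(5 - h\right) - 3 = -3 + R \left(5 - h\right)$)
$q{\left(Z{\left(9 \right)},-51 \right)} - 19556 = \left(-3 - 7 \sqrt{9} \left(-5 - 51\right)\right) - 19556 = \left(-3 - 7 \cdot 3 \left(-56\right)\right) - 19556 = \left(-3 - 21 \left(-56\right)\right) - 19556 = \left(-3 + 1176\right) - 19556 = 1173 - 19556 = -18383$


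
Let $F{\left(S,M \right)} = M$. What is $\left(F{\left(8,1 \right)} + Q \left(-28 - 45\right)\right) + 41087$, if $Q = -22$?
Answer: $42694$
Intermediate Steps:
$\left(F{\left(8,1 \right)} + Q \left(-28 - 45\right)\right) + 41087 = \left(1 - 22 \left(-28 - 45\right)\right) + 41087 = \left(1 - -1606\right) + 41087 = \left(1 + 1606\right) + 41087 = 1607 + 41087 = 42694$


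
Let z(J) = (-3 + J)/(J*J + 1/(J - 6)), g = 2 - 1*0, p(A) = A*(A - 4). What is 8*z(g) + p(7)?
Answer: 283/15 ≈ 18.867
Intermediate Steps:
p(A) = A*(-4 + A)
g = 2 (g = 2 + 0 = 2)
z(J) = (-3 + J)/(J² + 1/(-6 + J))
8*z(g) + p(7) = 8*((18 + 2² - 9*2)/(1 + 2³ - 6*2²)) + 7*(-4 + 7) = 8*((18 + 4 - 18)/(1 + 8 - 6*4)) + 7*3 = 8*(4/(1 + 8 - 24)) + 21 = 8*(4/(-15)) + 21 = 8*(-1/15*4) + 21 = 8*(-4/15) + 21 = -32/15 + 21 = 283/15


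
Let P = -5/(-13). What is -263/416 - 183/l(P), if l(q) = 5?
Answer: -77443/2080 ≈ -37.232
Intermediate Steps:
P = 5/13 (P = -5*(-1/13) = 5/13 ≈ 0.38462)
-263/416 - 183/l(P) = -263/416 - 183/5 = -77443/2080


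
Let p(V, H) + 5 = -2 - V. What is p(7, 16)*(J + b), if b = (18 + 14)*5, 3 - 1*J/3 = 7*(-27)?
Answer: -10304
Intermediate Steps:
J = 576 (J = 9 - 21*(-27) = 9 - 3*(-189) = 9 + 567 = 576)
p(V, H) = -7 - V (p(V, H) = -5 + (-2 - V) = -7 - V)
b = 160 (b = 32*5 = 160)
p(7, 16)*(J + b) = (-7 - 1*7)*(576 + 160) = (-7 - 7)*736 = -14*736 = -10304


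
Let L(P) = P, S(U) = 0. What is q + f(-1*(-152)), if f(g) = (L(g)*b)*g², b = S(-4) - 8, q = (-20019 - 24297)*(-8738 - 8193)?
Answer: 722219732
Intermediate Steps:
q = 750314196 (q = -44316*(-16931) = 750314196)
b = -8 (b = 0 - 8 = -8)
f(g) = -8*g³ (f(g) = (g*(-8))*g² = (-8*g)*g² = -8*g³)
q + f(-1*(-152)) = 750314196 - 8*(-1*(-152))³ = 750314196 - 8*152³ = 750314196 - 8*3511808 = 750314196 - 28094464 = 722219732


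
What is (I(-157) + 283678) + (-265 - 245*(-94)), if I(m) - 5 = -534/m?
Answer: 48112870/157 ≈ 3.0645e+5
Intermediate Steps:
I(m) = 5 - 534/m
(I(-157) + 283678) + (-265 - 245*(-94)) = ((5 - 534/(-157)) + 283678) + (-265 - 245*(-94)) = ((5 - 534*(-1/157)) + 283678) + (-265 + 23030) = ((5 + 534/157) + 283678) + 22765 = (1319/157 + 283678) + 22765 = 44538765/157 + 22765 = 48112870/157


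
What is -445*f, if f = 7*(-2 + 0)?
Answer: 6230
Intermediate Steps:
f = -14 (f = 7*(-2) = -14)
-445*f = -445*(-14) = 6230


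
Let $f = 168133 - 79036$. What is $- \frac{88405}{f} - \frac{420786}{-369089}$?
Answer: $\frac{4861457197}{32884722633} \approx 0.14783$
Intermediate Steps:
$f = 89097$
$- \frac{88405}{f} - \frac{420786}{-369089} = - \frac{88405}{89097} - \frac{420786}{-369089} = \left(-88405\right) \frac{1}{89097} - - \frac{420786}{369089} = - \frac{88405}{89097} + \frac{420786}{369089} = \frac{4861457197}{32884722633}$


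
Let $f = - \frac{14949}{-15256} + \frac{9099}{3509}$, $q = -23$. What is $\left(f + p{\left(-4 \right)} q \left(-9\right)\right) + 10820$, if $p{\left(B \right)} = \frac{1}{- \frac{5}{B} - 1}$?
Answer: $\frac{623747195377}{53533304} \approx 11652.0$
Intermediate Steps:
$p{\left(B \right)} = \frac{1}{-1 - \frac{5}{B}}$
$f = \frac{191270385}{53533304}$ ($f = \left(-14949\right) \left(- \frac{1}{15256}\right) + 9099 \cdot \frac{1}{3509} = \frac{14949}{15256} + \frac{9099}{3509} = \frac{191270385}{53533304} \approx 3.5729$)
$\left(f + p{\left(-4 \right)} q \left(-9\right)\right) + 10820 = \left(\frac{191270385}{53533304} + \left(-1\right) \left(-4\right) \frac{1}{5 - 4} \left(-23\right) \left(-9\right)\right) + 10820 = \left(\frac{191270385}{53533304} + \left(-1\right) \left(-4\right) 1^{-1} \left(-23\right) \left(-9\right)\right) + 10820 = \left(\frac{191270385}{53533304} + \left(-1\right) \left(-4\right) 1 \left(-23\right) \left(-9\right)\right) + 10820 = \left(\frac{191270385}{53533304} + 4 \left(-23\right) \left(-9\right)\right) + 10820 = \left(\frac{191270385}{53533304} - -828\right) + 10820 = \left(\frac{191270385}{53533304} + 828\right) + 10820 = \frac{44516846097}{53533304} + 10820 = \frac{623747195377}{53533304}$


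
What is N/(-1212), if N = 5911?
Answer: -5911/1212 ≈ -4.8771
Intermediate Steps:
N/(-1212) = 5911/(-1212) = 5911*(-1/1212) = -5911/1212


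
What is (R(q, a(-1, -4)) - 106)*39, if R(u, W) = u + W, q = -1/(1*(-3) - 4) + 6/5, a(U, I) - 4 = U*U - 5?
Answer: -142857/35 ≈ -4081.6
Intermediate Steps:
a(U, I) = -1 + U² (a(U, I) = 4 + (U*U - 5) = 4 + (U² - 5) = 4 + (-5 + U²) = -1 + U²)
q = 47/35 (q = -1/(-3 - 4) + 6*(⅕) = -1/(-7) + 6/5 = -1*(-⅐) + 6/5 = ⅐ + 6/5 = 47/35 ≈ 1.3429)
R(u, W) = W + u
(R(q, a(-1, -4)) - 106)*39 = (((-1 + (-1)²) + 47/35) - 106)*39 = (((-1 + 1) + 47/35) - 106)*39 = ((0 + 47/35) - 106)*39 = (47/35 - 106)*39 = -3663/35*39 = -142857/35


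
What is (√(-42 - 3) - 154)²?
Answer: 23671 - 924*I*√5 ≈ 23671.0 - 2066.1*I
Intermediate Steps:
(√(-42 - 3) - 154)² = (√(-45) - 154)² = (3*I*√5 - 154)² = (-154 + 3*I*√5)²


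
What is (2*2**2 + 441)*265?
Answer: 118985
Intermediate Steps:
(2*2**2 + 441)*265 = (2*4 + 441)*265 = (8 + 441)*265 = 449*265 = 118985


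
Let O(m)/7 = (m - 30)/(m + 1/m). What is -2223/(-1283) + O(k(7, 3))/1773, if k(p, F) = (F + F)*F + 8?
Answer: 2667379559/1540011843 ≈ 1.7321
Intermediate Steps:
k(p, F) = 8 + 2*F² (k(p, F) = (2*F)*F + 8 = 2*F² + 8 = 8 + 2*F²)
O(m) = 7*(-30 + m)/(m + 1/m) (O(m) = 7*((m - 30)/(m + 1/m)) = 7*((-30 + m)/(m + 1/m)) = 7*(-30 + m)/(m + 1/m))
-2223/(-1283) + O(k(7, 3))/1773 = -2223/(-1283) + (7*(8 + 2*3²)*(-30 + (8 + 2*3²))/(1 + (8 + 2*3²)²))/1773 = -2223*(-1/1283) + (7*(8 + 2*9)*(-30 + (8 + 2*9))/(1 + (8 + 2*9)²))*(1/1773) = 2223/1283 + (7*(8 + 18)*(-30 + (8 + 18))/(1 + (8 + 18)²))*(1/1773) = 2223/1283 + (7*26*(-30 + 26)/(1 + 26²))*(1/1773) = 2223/1283 + (7*26*(-4)/(1 + 676))*(1/1773) = 2223/1283 + (7*26*(-4)/677)*(1/1773) = 2223/1283 + (7*26*(1/677)*(-4))*(1/1773) = 2223/1283 - 728/677*1/1773 = 2223/1283 - 728/1200321 = 2667379559/1540011843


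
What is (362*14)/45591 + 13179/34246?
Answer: 110628931/223044198 ≈ 0.49600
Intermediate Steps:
(362*14)/45591 + 13179/34246 = 5068*(1/45591) + 13179*(1/34246) = 724/6513 + 13179/34246 = 110628931/223044198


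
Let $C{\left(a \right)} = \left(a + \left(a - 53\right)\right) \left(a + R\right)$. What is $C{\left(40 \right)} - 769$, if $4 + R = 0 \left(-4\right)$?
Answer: $203$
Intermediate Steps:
$R = -4$ ($R = -4 + 0 \left(-4\right) = -4 + 0 = -4$)
$C{\left(a \right)} = \left(-53 + 2 a\right) \left(-4 + a\right)$ ($C{\left(a \right)} = \left(a + \left(a - 53\right)\right) \left(a - 4\right) = \left(a + \left(-53 + a\right)\right) \left(-4 + a\right) = \left(-53 + 2 a\right) \left(-4 + a\right)$)
$C{\left(40 \right)} - 769 = \left(212 - 2440 + 2 \cdot 40^{2}\right) - 769 = \left(212 - 2440 + 2 \cdot 1600\right) - 769 = \left(212 - 2440 + 3200\right) - 769 = 972 - 769 = 203$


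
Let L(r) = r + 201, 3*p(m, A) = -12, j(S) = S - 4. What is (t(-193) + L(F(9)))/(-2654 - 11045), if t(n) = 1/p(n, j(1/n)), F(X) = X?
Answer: -839/54796 ≈ -0.015311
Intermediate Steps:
j(S) = -4 + S
p(m, A) = -4 (p(m, A) = (⅓)*(-12) = -4)
t(n) = -¼ (t(n) = 1/(-4) = -¼)
L(r) = 201 + r
(t(-193) + L(F(9)))/(-2654 - 11045) = (-¼ + (201 + 9))/(-2654 - 11045) = (-¼ + 210)/(-13699) = (839/4)*(-1/13699) = -839/54796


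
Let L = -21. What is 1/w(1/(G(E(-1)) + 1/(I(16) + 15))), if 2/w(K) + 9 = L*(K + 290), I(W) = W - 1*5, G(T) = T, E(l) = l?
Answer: -151929/50 ≈ -3038.6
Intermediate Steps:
I(W) = -5 + W (I(W) = W - 5 = -5 + W)
w(K) = 2/(-6099 - 21*K) (w(K) = 2/(-9 - 21*(K + 290)) = 2/(-9 - 21*(290 + K)) = 2/(-9 + (-6090 - 21*K)) = 2/(-6099 - 21*K))
1/w(1/(G(E(-1)) + 1/(I(16) + 15))) = 1/(2/(3*(-2033 - 7/(-1 + 1/((-5 + 16) + 15))))) = 1/(2/(3*(-2033 - 7/(-1 + 1/(11 + 15))))) = 1/(2/(3*(-2033 - 7/(-1 + 1/26)))) = 1/(2/(3*(-2033 - 7/(-25/26)))) = 1/(2/(3*(-2033 - 7*(-26/25)))) = 1/(2/(3*(-2033 + 182/25))) = 1/(2/(3*(-50643/25))) = 1/((2/3)*(-25/50643)) = 1/(-50/151929) = -151929/50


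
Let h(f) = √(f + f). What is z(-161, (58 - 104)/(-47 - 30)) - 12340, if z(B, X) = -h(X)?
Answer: -12340 - 2*√1771/77 ≈ -12341.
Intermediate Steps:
h(f) = √2*√f (h(f) = √(2*f) = √2*√f)
z(B, X) = -√2*√X
z(-161, (58 - 104)/(-47 - 30)) - 12340 = -√2*√((58 - 104)/(-47 - 30)) - 12340 = -√2*√(-46/(-77)) - 12340 = -√2*√(-46*(-1/77)) - 12340 = -√2*√(46/77) - 12340 = -√2*√3542/77 - 12340 = -2*√1771/77 - 12340 = -12340 - 2*√1771/77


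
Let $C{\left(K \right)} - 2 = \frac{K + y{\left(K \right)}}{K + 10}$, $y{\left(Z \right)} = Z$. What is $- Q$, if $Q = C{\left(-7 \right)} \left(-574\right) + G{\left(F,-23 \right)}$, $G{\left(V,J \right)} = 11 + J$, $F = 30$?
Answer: $- \frac{4556}{3} \approx -1518.7$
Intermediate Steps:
$C{\left(K \right)} = 2 + \frac{2 K}{10 + K}$ ($C{\left(K \right)} = 2 + \frac{K + K}{K + 10} = 2 + \frac{2 K}{10 + K}$)
$Q = \frac{4556}{3}$ ($Q = \frac{4 \left(5 - 7\right)}{10 - 7} \left(-574\right) + \left(11 - 23\right) = 4 \cdot \frac{1}{3} \left(-2\right) \left(-574\right) - 12 = \left(- \frac{8}{3}\right) \left(-574\right) - 12 = \frac{4592}{3} - 12 = \frac{4556}{3} \approx 1518.7$)
$- Q = \left(-1\right) \frac{4556}{3} = - \frac{4556}{3}$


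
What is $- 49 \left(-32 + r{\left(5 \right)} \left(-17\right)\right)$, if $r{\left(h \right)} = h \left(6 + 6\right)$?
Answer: $51548$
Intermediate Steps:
$r{\left(h \right)} = 12 h$ ($r{\left(h \right)} = h 12 = 12 h$)
$- 49 \left(-32 + r{\left(5 \right)} \left(-17\right)\right) = - 49 \left(-32 + 12 \cdot 5 \left(-17\right)\right) = - 49 \left(-32 + 60 \left(-17\right)\right) = - 49 \left(-32 - 1020\right) = \left(-49\right) \left(-1052\right) = 51548$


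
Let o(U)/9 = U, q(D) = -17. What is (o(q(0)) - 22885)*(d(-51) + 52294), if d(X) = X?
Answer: -1203574234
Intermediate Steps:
o(U) = 9*U
(o(q(0)) - 22885)*(d(-51) + 52294) = (9*(-17) - 22885)*(-51 + 52294) = (-153 - 22885)*52243 = -23038*52243 = -1203574234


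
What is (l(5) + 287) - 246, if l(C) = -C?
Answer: 36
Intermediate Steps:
(l(5) + 287) - 246 = (-1*5 + 287) - 246 = (-5 + 287) - 246 = 282 - 246 = 36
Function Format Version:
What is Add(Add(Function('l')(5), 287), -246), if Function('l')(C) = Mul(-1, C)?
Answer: 36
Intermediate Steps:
Add(Add(Function('l')(5), 287), -246) = Add(Add(Mul(-1, 5), 287), -246) = Add(Add(-5, 287), -246) = Add(282, -246) = 36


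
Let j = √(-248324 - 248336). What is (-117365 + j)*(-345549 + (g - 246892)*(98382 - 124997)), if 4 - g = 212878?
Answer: -1436116464484465 + 24472653082*I*√124165 ≈ -1.4361e+15 + 8.6234e+12*I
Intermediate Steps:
g = -212874 (g = 4 - 1*212878 = 4 - 212878 = -212874)
j = 2*I*√124165 (j = √(-496660) = 2*I*√124165 ≈ 704.74*I)
(-117365 + j)*(-345549 + (g - 246892)*(98382 - 124997)) = (-117365 + 2*I*√124165)*(-345549 + (-212874 - 246892)*(98382 - 124997)) = (-117365 + 2*I*√124165)*(-345549 - 459766*(-26615)) = (-117365 + 2*I*√124165)*(-345549 + 12236672090) = (-117365 + 2*I*√124165)*12236326541 = -1436116464484465 + 24472653082*I*√124165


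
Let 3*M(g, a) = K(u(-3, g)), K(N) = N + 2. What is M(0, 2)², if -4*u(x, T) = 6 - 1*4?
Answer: ¼ ≈ 0.25000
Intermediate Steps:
u(x, T) = -½ (u(x, T) = -(6 - 1*4)/4 = -(6 - 4)/4 = -¼*2 = -½)
K(N) = 2 + N
M(g, a) = ½ (M(g, a) = (2 - ½)/3 = (⅓)*(3/2) = ½)
M(0, 2)² = (½)² = ¼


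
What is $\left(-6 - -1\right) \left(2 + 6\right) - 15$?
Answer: $-55$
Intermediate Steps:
$\left(-6 - -1\right) \left(2 + 6\right) - 15 = \left(-6 + 1\right) 8 - 15 = \left(-5\right) 8 - 15 = -40 - 15 = -55$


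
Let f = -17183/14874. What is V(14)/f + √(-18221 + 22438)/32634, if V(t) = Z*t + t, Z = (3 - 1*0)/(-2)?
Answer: 104118/17183 + √4217/32634 ≈ 6.0613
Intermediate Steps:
Z = -3/2 (Z = (3 + 0)*(-½) = 3*(-½) = -3/2 ≈ -1.5000)
V(t) = -t/2 (V(t) = -3*t/2 + t = -t/2)
f = -17183/14874 (f = -17183*1/14874 = -17183/14874 ≈ -1.1552)
V(14)/f + √(-18221 + 22438)/32634 = (-½*14)/(-17183/14874) + √(-18221 + 22438)/32634 = -7*(-14874/17183) + √4217*(1/32634) = 104118/17183 + √4217/32634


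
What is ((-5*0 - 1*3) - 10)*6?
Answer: -78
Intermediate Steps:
((-5*0 - 1*3) - 10)*6 = ((0 - 3) - 10)*6 = (-3 - 10)*6 = -13*6 = -78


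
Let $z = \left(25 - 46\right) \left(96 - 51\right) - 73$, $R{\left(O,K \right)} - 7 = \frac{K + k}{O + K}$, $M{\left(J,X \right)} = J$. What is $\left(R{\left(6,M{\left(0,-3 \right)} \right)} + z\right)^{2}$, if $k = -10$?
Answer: $\frac{9229444}{9} \approx 1.0255 \cdot 10^{6}$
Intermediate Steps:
$R{\left(O,K \right)} = 7 + \frac{-10 + K}{K + O}$ ($R{\left(O,K \right)} = 7 + \frac{K - 10}{O + K} = 7 + \frac{-10 + K}{K + O}$)
$z = -1018$ ($z = \left(-21\right) 45 - 73 = -945 - 73 = -1018$)
$\left(R{\left(6,M{\left(0,-3 \right)} \right)} + z\right)^{2} = \left(\frac{-10 + 7 \cdot 6 + 8 \cdot 0}{0 + 6} - 1018\right)^{2} = \left(\frac{-10 + 42 + 0}{6} - 1018\right)^{2} = \left(\frac{1}{6} \cdot 32 - 1018\right)^{2} = \left(\frac{16}{3} - 1018\right)^{2} = \left(- \frac{3038}{3}\right)^{2} = \frac{9229444}{9}$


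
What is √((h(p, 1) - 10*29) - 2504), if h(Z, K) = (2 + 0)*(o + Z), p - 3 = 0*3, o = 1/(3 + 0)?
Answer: I*√25086/3 ≈ 52.795*I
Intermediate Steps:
o = ⅓ (o = 1/3 = ⅓ ≈ 0.33333)
p = 3 (p = 3 + 0*3 = 3 + 0 = 3)
h(Z, K) = ⅔ + 2*Z (h(Z, K) = (2 + 0)*(⅓ + Z) = 2*(⅓ + Z) = ⅔ + 2*Z)
√((h(p, 1) - 10*29) - 2504) = √(((⅔ + 2*3) - 10*29) - 2504) = √(((⅔ + 6) - 290) - 2504) = √((20/3 - 290) - 2504) = √(-850/3 - 2504) = √(-8362/3) = I*√25086/3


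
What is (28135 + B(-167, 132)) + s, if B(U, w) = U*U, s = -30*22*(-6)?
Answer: 59984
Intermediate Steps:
s = 3960 (s = -660*(-6) = 3960)
B(U, w) = U**2
(28135 + B(-167, 132)) + s = (28135 + (-167)**2) + 3960 = (28135 + 27889) + 3960 = 56024 + 3960 = 59984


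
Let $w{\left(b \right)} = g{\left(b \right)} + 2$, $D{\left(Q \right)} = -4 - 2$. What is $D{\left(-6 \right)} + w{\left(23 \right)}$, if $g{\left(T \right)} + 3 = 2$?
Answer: $-5$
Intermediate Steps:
$g{\left(T \right)} = -1$ ($g{\left(T \right)} = -3 + 2 = -1$)
$D{\left(Q \right)} = -6$
$w{\left(b \right)} = 1$ ($w{\left(b \right)} = -1 + 2 = 1$)
$D{\left(-6 \right)} + w{\left(23 \right)} = -6 + 1 = -5$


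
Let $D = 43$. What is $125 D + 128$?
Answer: $5503$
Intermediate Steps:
$125 D + 128 = 125 \cdot 43 + 128 = 5375 + 128 = 5503$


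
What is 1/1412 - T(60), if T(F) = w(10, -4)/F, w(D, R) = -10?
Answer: 709/4236 ≈ 0.16737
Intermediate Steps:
T(F) = -10/F
1/1412 - T(60) = 1/1412 - (-10)/60 = 1/1412 - 1*(-1/6) = 1/1412 + 1/6 = 709/4236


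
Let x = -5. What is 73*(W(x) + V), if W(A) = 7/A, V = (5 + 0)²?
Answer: 8614/5 ≈ 1722.8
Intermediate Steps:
V = 25 (V = 5² = 25)
73*(W(x) + V) = 73*(7/(-5) + 25) = 73*(7*(-⅕) + 25) = 73*(-7/5 + 25) = 73*(118/5) = 8614/5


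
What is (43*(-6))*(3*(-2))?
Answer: 1548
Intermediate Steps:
(43*(-6))*(3*(-2)) = -258*(-6) = 1548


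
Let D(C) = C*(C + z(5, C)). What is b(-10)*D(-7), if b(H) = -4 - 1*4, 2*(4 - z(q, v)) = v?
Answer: 28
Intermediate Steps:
z(q, v) = 4 - v/2
b(H) = -8 (b(H) = -4 - 4 = -8)
D(C) = C*(4 + C/2) (D(C) = C*(C + (4 - C/2)) = C*(4 + C/2))
b(-10)*D(-7) = -4*(-7)*(8 - 7) = -4*(-7) = -8*(-7/2) = 28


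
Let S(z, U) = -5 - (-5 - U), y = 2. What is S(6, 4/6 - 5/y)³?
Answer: -1331/216 ≈ -6.1620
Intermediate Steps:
S(z, U) = U (S(z, U) = -5 + (5 + U) = U)
S(6, 4/6 - 5/y)³ = (4/6 - 5/2)³ = (4*(⅙) - 5*½)³ = (⅔ - 5/2)³ = (-11/6)³ = -1331/216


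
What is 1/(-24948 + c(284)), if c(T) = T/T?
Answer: -1/24947 ≈ -4.0085e-5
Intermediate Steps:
c(T) = 1
1/(-24948 + c(284)) = 1/(-24948 + 1) = 1/(-24947) = -1/24947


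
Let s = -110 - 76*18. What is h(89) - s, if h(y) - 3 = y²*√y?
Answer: 1481 + 7921*√89 ≈ 76208.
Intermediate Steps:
h(y) = 3 + y^(5/2) (h(y) = 3 + y²*√y = 3 + y^(5/2))
s = -1478 (s = -110 - 1368 = -1478)
h(89) - s = (3 + 89^(5/2)) - 1*(-1478) = (3 + 7921*√89) + 1478 = 1481 + 7921*√89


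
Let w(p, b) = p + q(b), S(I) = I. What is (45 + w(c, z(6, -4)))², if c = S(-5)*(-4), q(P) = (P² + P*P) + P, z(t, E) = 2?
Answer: 5625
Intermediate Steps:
q(P) = P + 2*P² (q(P) = (P² + P²) + P = 2*P² + P = P + 2*P²)
c = 20 (c = -5*(-4) = 20)
w(p, b) = p + b*(1 + 2*b)
(45 + w(c, z(6, -4)))² = (45 + (20 + 2*(1 + 2*2)))² = (45 + (20 + 2*(1 + 4)))² = (45 + (20 + 2*5))² = (45 + (20 + 10))² = (45 + 30)² = 75² = 5625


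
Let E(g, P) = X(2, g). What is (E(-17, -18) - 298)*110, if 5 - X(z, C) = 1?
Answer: -32340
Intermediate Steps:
X(z, C) = 4 (X(z, C) = 5 - 1*1 = 5 - 1 = 4)
E(g, P) = 4
(E(-17, -18) - 298)*110 = (4 - 298)*110 = -294*110 = -32340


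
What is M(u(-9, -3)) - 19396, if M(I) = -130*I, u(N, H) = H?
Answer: -19006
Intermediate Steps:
M(u(-9, -3)) - 19396 = -130*(-3) - 19396 = 390 - 19396 = -19006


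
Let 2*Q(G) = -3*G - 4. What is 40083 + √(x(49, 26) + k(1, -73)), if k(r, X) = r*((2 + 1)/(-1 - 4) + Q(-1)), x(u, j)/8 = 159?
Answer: 40083 + √127090/10 ≈ 40119.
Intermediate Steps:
Q(G) = -2 - 3*G/2 (Q(G) = (-3*G - 4)/2 = (-4 - 3*G)/2 = -2 - 3*G/2)
x(u, j) = 1272 (x(u, j) = 8*159 = 1272)
k(r, X) = -11*r/10 (k(r, X) = r*((2 + 1)/(-1 - 4) + (-2 - 3/2*(-1))) = r*(3/(-5) + (-2 + 3/2)) = r*(3*(-⅕) - ½) = r*(-⅗ - ½) = r*(-11/10) = -11*r/10)
40083 + √(x(49, 26) + k(1, -73)) = 40083 + √(1272 - 11/10*1) = 40083 + √(1272 - 11/10) = 40083 + √(12709/10) = 40083 + √127090/10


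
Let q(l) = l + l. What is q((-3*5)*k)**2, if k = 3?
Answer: 8100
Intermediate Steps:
q(l) = 2*l
q((-3*5)*k)**2 = (2*(-3*5*3))**2 = (2*(-15*3))**2 = (2*(-45))**2 = (-90)**2 = 8100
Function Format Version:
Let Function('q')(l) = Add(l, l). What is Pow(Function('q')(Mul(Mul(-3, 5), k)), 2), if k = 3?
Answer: 8100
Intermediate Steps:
Function('q')(l) = Mul(2, l)
Pow(Function('q')(Mul(Mul(-3, 5), k)), 2) = Pow(Mul(2, Mul(Mul(-3, 5), 3)), 2) = Pow(Mul(2, Mul(-15, 3)), 2) = Pow(Mul(2, -45), 2) = Pow(-90, 2) = 8100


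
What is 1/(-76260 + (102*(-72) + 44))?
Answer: -1/83560 ≈ -1.1967e-5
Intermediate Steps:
1/(-76260 + (102*(-72) + 44)) = 1/(-76260 + (-7344 + 44)) = 1/(-76260 - 7300) = 1/(-83560) = -1/83560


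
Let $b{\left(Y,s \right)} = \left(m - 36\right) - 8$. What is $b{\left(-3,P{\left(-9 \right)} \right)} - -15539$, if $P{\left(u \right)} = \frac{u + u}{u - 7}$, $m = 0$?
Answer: $15495$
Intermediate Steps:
$P{\left(u \right)} = \frac{2 u}{-7 + u}$
$b{\left(Y,s \right)} = -44$ ($b{\left(Y,s \right)} = \left(0 - 36\right) - 8 = -36 - 8 = -44$)
$b{\left(-3,P{\left(-9 \right)} \right)} - -15539 = -44 - -15539 = -44 + 15539 = 15495$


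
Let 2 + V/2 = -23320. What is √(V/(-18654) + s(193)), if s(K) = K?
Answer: √1889684399/3109 ≈ 13.982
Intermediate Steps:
V = -46644 (V = -4 + 2*(-23320) = -4 - 46640 = -46644)
√(V/(-18654) + s(193)) = √(-46644/(-18654) + 193) = √(-46644*(-1/18654) + 193) = √(7774/3109 + 193) = √(607811/3109) = √1889684399/3109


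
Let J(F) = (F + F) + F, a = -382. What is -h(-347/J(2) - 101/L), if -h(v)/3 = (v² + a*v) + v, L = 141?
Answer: 2046587983/26508 ≈ 77206.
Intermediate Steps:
J(F) = 3*F (J(F) = 2*F + F = 3*F)
h(v) = -3*v² + 1143*v (h(v) = -3*((v² - 382*v) + v) = -3*(v² - 381*v) = -3*v² + 1143*v)
-h(-347/J(2) - 101/L) = -3*(-347/(3*2) - 101/141)*(381 - (-347/(3*2) - 101/141)) = -3*(-347/6 - 101*1/141)*(381 - (-347/6 - 101*1/141)) = -3*(-347*⅙ - 101/141)*(381 - (-347*⅙ - 101/141)) = -3*(-347/6 - 101/141)*(381 - (-347/6 - 101/141)) = -3*(-16511)*(381 - 1*(-16511/282))/282 = -3*(-16511)*(381 + 16511/282)/282 = -3*(-16511)*123953/(282*282) = -1*(-2046587983/26508) = 2046587983/26508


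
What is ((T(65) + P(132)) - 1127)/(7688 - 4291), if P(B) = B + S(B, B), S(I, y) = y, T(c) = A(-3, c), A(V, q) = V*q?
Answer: -1058/3397 ≈ -0.31145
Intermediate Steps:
T(c) = -3*c
P(B) = 2*B (P(B) = B + B = 2*B)
((T(65) + P(132)) - 1127)/(7688 - 4291) = ((-3*65 + 2*132) - 1127)/(7688 - 4291) = ((-195 + 264) - 1127)/3397 = (69 - 1127)*(1/3397) = -1058*1/3397 = -1058/3397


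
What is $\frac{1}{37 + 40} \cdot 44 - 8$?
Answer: $- \frac{52}{7} \approx -7.4286$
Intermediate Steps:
$\frac{1}{37 + 40} \cdot 44 - 8 = \frac{1}{77} \cdot 44 - 8 = \frac{4}{7} - 8 = - \frac{52}{7}$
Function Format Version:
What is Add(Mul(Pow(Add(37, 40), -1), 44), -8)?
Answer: Rational(-52, 7) ≈ -7.4286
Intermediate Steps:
Add(Mul(Pow(Add(37, 40), -1), 44), -8) = Add(Mul(Pow(77, -1), 44), -8) = Add(Mul(Rational(1, 77), 44), -8) = Add(Rational(4, 7), -8) = Rational(-52, 7)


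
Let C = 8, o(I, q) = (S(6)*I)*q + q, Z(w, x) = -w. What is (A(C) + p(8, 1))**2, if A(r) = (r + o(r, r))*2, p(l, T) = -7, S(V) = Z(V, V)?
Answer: 552049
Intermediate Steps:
S(V) = -V
o(I, q) = q - 6*I*q (o(I, q) = ((-1*6)*I)*q + q = (-6*I)*q + q = -6*I*q + q = q - 6*I*q)
A(r) = 2*r + 2*r*(1 - 6*r) (A(r) = (r + r*(1 - 6*r))*2 = 2*r + 2*r*(1 - 6*r))
(A(C) + p(8, 1))**2 = (4*8*(1 - 3*8) - 7)**2 = (4*8*(1 - 24) - 7)**2 = (4*8*(-23) - 7)**2 = (-736 - 7)**2 = (-743)**2 = 552049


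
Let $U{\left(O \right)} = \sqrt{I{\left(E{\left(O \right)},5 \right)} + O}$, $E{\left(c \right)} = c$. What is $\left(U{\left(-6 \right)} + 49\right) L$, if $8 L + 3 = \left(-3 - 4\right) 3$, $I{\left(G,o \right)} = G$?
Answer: $-147 - 6 i \sqrt{3} \approx -147.0 - 10.392 i$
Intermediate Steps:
$L = -3$ ($L = - \frac{3}{8} + \frac{\left(-3 - 4\right) 3}{8} = - \frac{3}{8} + \frac{\left(-7\right) 3}{8} = - \frac{3}{8} + \frac{1}{8} \left(-21\right) = - \frac{3}{8} - \frac{21}{8} = -3$)
$U{\left(O \right)} = \sqrt{2} \sqrt{O}$ ($U{\left(O \right)} = \sqrt{O + O} = \sqrt{2 O} = \sqrt{2} \sqrt{O}$)
$\left(U{\left(-6 \right)} + 49\right) L = \left(\sqrt{2} \sqrt{-6} + 49\right) \left(-3\right) = \left(\sqrt{2} i \sqrt{6} + 49\right) \left(-3\right) = \left(2 i \sqrt{3} + 49\right) \left(-3\right) = \left(49 + 2 i \sqrt{3}\right) \left(-3\right) = -147 - 6 i \sqrt{3}$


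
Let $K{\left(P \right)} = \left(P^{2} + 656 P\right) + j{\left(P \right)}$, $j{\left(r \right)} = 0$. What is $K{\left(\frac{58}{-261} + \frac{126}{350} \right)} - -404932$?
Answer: $\frac{20504259061}{50625} \approx 4.0502 \cdot 10^{5}$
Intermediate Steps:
$K{\left(P \right)} = P^{2} + 656 P$ ($K{\left(P \right)} = \left(P^{2} + 656 P\right) + 0 = P^{2} + 656 P$)
$K{\left(\frac{58}{-261} + \frac{126}{350} \right)} - -404932 = \left(\frac{58}{-261} + \frac{126}{350}\right) \left(656 + \left(\frac{58}{-261} + \frac{126}{350}\right)\right) - -404932 = \left(58 \left(- \frac{1}{261}\right) + 126 \cdot \frac{1}{350}\right) \left(656 + \left(58 \left(- \frac{1}{261}\right) + 126 \cdot \frac{1}{350}\right)\right) + 404932 = \left(- \frac{2}{9} + \frac{9}{25}\right) \left(656 + \left(- \frac{2}{9} + \frac{9}{25}\right)\right) + 404932 = \frac{31 \left(656 + \frac{31}{225}\right)}{225} + 404932 = \frac{31}{225} \cdot \frac{147631}{225} + 404932 = \frac{4576561}{50625} + 404932 = \frac{20504259061}{50625}$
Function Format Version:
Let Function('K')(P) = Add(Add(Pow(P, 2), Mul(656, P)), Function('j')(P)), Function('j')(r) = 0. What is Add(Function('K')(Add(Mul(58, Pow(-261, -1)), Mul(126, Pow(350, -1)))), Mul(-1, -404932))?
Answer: Rational(20504259061, 50625) ≈ 4.0502e+5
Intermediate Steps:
Function('K')(P) = Add(Pow(P, 2), Mul(656, P)) (Function('K')(P) = Add(Add(Pow(P, 2), Mul(656, P)), 0) = Add(Pow(P, 2), Mul(656, P)))
Add(Function('K')(Add(Mul(58, Pow(-261, -1)), Mul(126, Pow(350, -1)))), Mul(-1, -404932)) = Add(Mul(Add(Mul(58, Pow(-261, -1)), Mul(126, Pow(350, -1))), Add(656, Add(Mul(58, Pow(-261, -1)), Mul(126, Pow(350, -1))))), Mul(-1, -404932)) = Add(Mul(Add(Mul(58, Rational(-1, 261)), Mul(126, Rational(1, 350))), Add(656, Add(Mul(58, Rational(-1, 261)), Mul(126, Rational(1, 350))))), 404932) = Add(Mul(Add(Rational(-2, 9), Rational(9, 25)), Add(656, Add(Rational(-2, 9), Rational(9, 25)))), 404932) = Add(Mul(Rational(31, 225), Add(656, Rational(31, 225))), 404932) = Add(Mul(Rational(31, 225), Rational(147631, 225)), 404932) = Add(Rational(4576561, 50625), 404932) = Rational(20504259061, 50625)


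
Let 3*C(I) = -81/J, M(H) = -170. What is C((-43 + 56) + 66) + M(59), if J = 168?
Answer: -9529/56 ≈ -170.16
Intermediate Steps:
C(I) = -9/56 (C(I) = (-81/168)/3 = (-81*1/168)/3 = (⅓)*(-27/56) = -9/56)
C((-43 + 56) + 66) + M(59) = -9/56 - 170 = -9529/56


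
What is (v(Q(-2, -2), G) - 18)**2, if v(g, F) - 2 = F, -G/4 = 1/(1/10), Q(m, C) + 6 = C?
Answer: 3136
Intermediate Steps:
Q(m, C) = -6 + C
G = -40 (G = -4/(1/10) = -4/1/10 = -4*10 = -40)
v(g, F) = 2 + F
(v(Q(-2, -2), G) - 18)**2 = ((2 - 40) - 18)**2 = (-38 - 18)**2 = (-56)**2 = 3136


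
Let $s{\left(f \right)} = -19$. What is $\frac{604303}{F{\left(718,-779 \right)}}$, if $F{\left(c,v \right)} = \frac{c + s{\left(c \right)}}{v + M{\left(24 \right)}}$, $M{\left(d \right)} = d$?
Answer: $- \frac{456248765}{699} \approx -6.5272 \cdot 10^{5}$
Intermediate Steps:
$F{\left(c,v \right)} = \frac{-19 + c}{24 + v}$ ($F{\left(c,v \right)} = \frac{c - 19}{v + 24} = \frac{-19 + c}{24 + v}$)
$\frac{604303}{F{\left(718,-779 \right)}} = \frac{604303}{\frac{1}{24 - 779} \left(-19 + 718\right)} = \frac{604303}{\frac{1}{-755} \cdot 699} = \frac{604303}{\left(- \frac{1}{755}\right) 699} = \frac{604303}{- \frac{699}{755}} = 604303 \left(- \frac{755}{699}\right) = - \frac{456248765}{699}$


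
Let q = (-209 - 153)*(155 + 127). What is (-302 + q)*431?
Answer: -44128366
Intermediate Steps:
q = -102084 (q = -362*282 = -102084)
(-302 + q)*431 = (-302 - 102084)*431 = -102386*431 = -44128366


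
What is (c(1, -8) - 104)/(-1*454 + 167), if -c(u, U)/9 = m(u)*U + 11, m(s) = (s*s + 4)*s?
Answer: -157/287 ≈ -0.54704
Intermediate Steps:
m(s) = s*(4 + s²) (m(s) = (s² + 4)*s = (4 + s²)*s = s*(4 + s²))
c(u, U) = -99 - 9*U*u*(4 + u²) (c(u, U) = -9*((u*(4 + u²))*U + 11) = -9*(U*u*(4 + u²) + 11) = -9*(11 + U*u*(4 + u²)) = -99 - 9*U*u*(4 + u²))
(c(1, -8) - 104)/(-1*454 + 167) = ((-99 - 9*(-8)*1*(4 + 1²)) - 104)/(-1*454 + 167) = ((-99 - 9*(-8)*1*(4 + 1)) - 104)/(-454 + 167) = ((-99 - 9*(-8)*1*5) - 104)/(-287) = ((-99 + 360) - 104)*(-1/287) = (261 - 104)*(-1/287) = 157*(-1/287) = -157/287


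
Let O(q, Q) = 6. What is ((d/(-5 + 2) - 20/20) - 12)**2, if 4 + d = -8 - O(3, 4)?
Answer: 49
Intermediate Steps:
d = -18 (d = -4 + (-8 - 1*6) = -4 + (-8 - 6) = -4 - 14 = -18)
((d/(-5 + 2) - 20/20) - 12)**2 = ((-18/(-5 + 2) - 20/20) - 12)**2 = ((-18/(-3) - 20*1/20) - 12)**2 = ((-18*(-1/3) - 1) - 12)**2 = ((6 - 1) - 12)**2 = (5 - 12)**2 = (-7)**2 = 49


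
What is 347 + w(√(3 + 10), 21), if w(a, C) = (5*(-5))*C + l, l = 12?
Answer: -166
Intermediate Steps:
w(a, C) = 12 - 25*C (w(a, C) = (5*(-5))*C + 12 = -25*C + 12 = 12 - 25*C)
347 + w(√(3 + 10), 21) = 347 + (12 - 25*21) = 347 + (12 - 525) = 347 - 513 = -166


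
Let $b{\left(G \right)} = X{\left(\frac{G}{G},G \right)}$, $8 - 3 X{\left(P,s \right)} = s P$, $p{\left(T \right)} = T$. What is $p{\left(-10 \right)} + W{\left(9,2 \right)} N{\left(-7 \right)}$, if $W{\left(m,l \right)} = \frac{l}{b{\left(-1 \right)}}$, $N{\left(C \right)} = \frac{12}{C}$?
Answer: $- \frac{78}{7} \approx -11.143$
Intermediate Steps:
$X{\left(P,s \right)} = \frac{8}{3} - \frac{P s}{3}$ ($X{\left(P,s \right)} = \frac{8}{3} - \frac{s P}{3} = \frac{8}{3} - \frac{P s}{3}$)
$b{\left(G \right)} = \frac{8}{3} - \frac{G}{3}$ ($b{\left(G \right)} = \frac{8}{3} - \frac{\frac{G}{G} G}{3} = \frac{8}{3} - \frac{G}{3}$)
$W{\left(m,l \right)} = \frac{l}{3}$ ($W{\left(m,l \right)} = \frac{l}{\frac{8}{3} - - \frac{1}{3}} = \frac{l}{\frac{8}{3} + \frac{1}{3}} = \frac{l}{3}$)
$p{\left(-10 \right)} + W{\left(9,2 \right)} N{\left(-7 \right)} = -10 + \frac{1}{3} \cdot 2 \frac{12}{-7} = -10 + \frac{2 \cdot 12 \left(- \frac{1}{7}\right)}{3} = -10 + \frac{2}{3} \left(- \frac{12}{7}\right) = -10 - \frac{8}{7} = - \frac{78}{7}$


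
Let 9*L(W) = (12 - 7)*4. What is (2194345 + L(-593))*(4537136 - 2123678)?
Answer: 5295964858250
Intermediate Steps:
L(W) = 20/9 (L(W) = ((12 - 7)*4)/9 = (5*4)/9 = (⅑)*20 = 20/9)
(2194345 + L(-593))*(4537136 - 2123678) = (2194345 + 20/9)*(4537136 - 2123678) = (19749125/9)*2413458 = 5295964858250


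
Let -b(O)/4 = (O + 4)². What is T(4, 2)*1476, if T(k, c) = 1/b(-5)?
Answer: -369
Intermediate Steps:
b(O) = -4*(4 + O)² (b(O) = -4*(O + 4)² = -4*(4 + O)²)
T(k, c) = -¼ (T(k, c) = 1/(-4*(4 - 5)²) = 1/(-4*(-1)²) = 1/(-4*1) = 1/(-4) = -¼)
T(4, 2)*1476 = -¼*1476 = -369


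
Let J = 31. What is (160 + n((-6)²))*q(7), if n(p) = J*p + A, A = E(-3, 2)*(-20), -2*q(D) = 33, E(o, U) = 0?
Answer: -21054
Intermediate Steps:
q(D) = -33/2 (q(D) = -½*33 = -33/2)
A = 0 (A = 0*(-20) = 0)
n(p) = 31*p (n(p) = 31*p + 0 = 31*p)
(160 + n((-6)²))*q(7) = (160 + 31*(-6)²)*(-33/2) = (160 + 31*36)*(-33/2) = (160 + 1116)*(-33/2) = 1276*(-33/2) = -21054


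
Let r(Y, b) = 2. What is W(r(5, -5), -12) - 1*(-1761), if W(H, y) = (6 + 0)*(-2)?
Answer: 1749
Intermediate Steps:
W(H, y) = -12 (W(H, y) = 6*(-2) = -12)
W(r(5, -5), -12) - 1*(-1761) = -12 - 1*(-1761) = -12 + 1761 = 1749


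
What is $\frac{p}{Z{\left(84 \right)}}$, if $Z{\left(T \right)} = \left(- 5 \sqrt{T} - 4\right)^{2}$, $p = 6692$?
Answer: $\frac{885017}{271441} - \frac{33460 \sqrt{21}}{271441} \approx 2.6956$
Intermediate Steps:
$Z{\left(T \right)} = \left(-4 - 5 \sqrt{T}\right)^{2}$
$\frac{p}{Z{\left(84 \right)}} = \frac{6692}{\left(4 + 5 \sqrt{84}\right)^{2}} = \frac{6692}{\left(4 + 5 \cdot 2 \sqrt{21}\right)^{2}} = \frac{6692}{\left(4 + 10 \sqrt{21}\right)^{2}}$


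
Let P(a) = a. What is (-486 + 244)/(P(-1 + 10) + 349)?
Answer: -121/179 ≈ -0.67598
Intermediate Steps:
(-486 + 244)/(P(-1 + 10) + 349) = (-486 + 244)/((-1 + 10) + 349) = -242/(9 + 349) = -242/358 = -242*1/358 = -121/179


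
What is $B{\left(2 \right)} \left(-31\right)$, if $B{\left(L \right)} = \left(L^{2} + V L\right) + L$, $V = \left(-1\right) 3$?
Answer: $0$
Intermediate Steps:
$V = -3$
$B{\left(L \right)} = L^{2} - 2 L$ ($B{\left(L \right)} = \left(L^{2} - 3 L\right) + L = L^{2} - 2 L$)
$B{\left(2 \right)} \left(-31\right) = 2 \left(-2 + 2\right) \left(-31\right) = 2 \cdot 0 \left(-31\right) = 0 \left(-31\right) = 0$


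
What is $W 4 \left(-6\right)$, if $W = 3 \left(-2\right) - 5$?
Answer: $264$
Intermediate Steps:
$W = -11$ ($W = -6 - 5 = -11$)
$W 4 \left(-6\right) = \left(-11\right) 4 \left(-6\right) = \left(-44\right) \left(-6\right) = 264$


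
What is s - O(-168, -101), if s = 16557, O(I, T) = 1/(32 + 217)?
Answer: 4122692/249 ≈ 16557.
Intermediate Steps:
O(I, T) = 1/249
s - O(-168, -101) = 16557 - 1*1/249 = 16557 - 1/249 = 4122692/249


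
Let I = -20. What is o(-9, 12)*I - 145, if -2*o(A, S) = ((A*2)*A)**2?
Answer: 262295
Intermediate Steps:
o(A, S) = -2*A**4 (o(A, S) = -4*A**4/2 = -2*A**4)
o(-9, 12)*I - 145 = -2*(-9)**4*(-20) - 145 = -2*6561*(-20) - 145 = -13122*(-20) - 145 = 262440 - 145 = 262295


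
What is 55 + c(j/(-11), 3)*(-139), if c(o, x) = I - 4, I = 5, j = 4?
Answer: -84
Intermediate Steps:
c(o, x) = 1 (c(o, x) = 5 - 4 = 1)
55 + c(j/(-11), 3)*(-139) = 55 + 1*(-139) = 55 - 139 = -84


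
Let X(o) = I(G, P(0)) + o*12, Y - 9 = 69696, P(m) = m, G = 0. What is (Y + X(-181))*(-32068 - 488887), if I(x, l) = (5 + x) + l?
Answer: -35184258790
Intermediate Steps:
Y = 69705 (Y = 9 + 69696 = 69705)
I(x, l) = 5 + l + x
X(o) = 5 + 12*o (X(o) = (5 + 0 + 0) + o*12 = 5 + 12*o)
(Y + X(-181))*(-32068 - 488887) = (69705 + (5 + 12*(-181)))*(-32068 - 488887) = (69705 + (5 - 2172))*(-520955) = (69705 - 2167)*(-520955) = 67538*(-520955) = -35184258790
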